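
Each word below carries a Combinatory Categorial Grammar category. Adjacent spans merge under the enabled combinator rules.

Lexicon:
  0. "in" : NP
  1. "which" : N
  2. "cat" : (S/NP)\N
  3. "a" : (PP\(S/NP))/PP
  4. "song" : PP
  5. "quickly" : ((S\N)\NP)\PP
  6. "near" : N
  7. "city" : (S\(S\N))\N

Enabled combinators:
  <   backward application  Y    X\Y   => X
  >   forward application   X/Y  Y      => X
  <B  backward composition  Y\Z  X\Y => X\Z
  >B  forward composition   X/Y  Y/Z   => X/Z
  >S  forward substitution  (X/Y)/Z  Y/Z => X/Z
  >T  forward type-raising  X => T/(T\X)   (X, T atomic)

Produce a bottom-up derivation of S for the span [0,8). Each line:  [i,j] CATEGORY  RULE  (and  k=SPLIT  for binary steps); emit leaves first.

[0,8] S   <
  [0,6] S\N   <
    [0,1] "in" : NP
    [1,6] (S\N)\NP   <
      [1,5] PP   <
        [1,3] S/NP   <
          [1,2] "which" : N
          [2,3] "cat" : (S/NP)\N
        [3,5] PP\(S/NP)   >
          [3,4] "a" : (PP\(S/NP))/PP
          [4,5] "song" : PP
      [5,6] "quickly" : ((S\N)\NP)\PP
  [6,8] S\(S\N)   <
    [6,7] "near" : N
    [7,8] "city" : (S\(S\N))\N

[0,1] NP  lex  "in"
[1,2] N  lex  "which"
[2,3] (S/NP)\N  lex  "cat"
[1,3] S/NP  <  k=2
[3,4] (PP\(S/NP))/PP  lex  "a"
[4,5] PP  lex  "song"
[3,5] PP\(S/NP)  >  k=4
[1,5] PP  <  k=3
[5,6] ((S\N)\NP)\PP  lex  "quickly"
[1,6] (S\N)\NP  <  k=5
[0,6] S\N  <  k=1
[6,7] N  lex  "near"
[7,8] (S\(S\N))\N  lex  "city"
[6,8] S\(S\N)  <  k=7
[0,8] S  <  k=6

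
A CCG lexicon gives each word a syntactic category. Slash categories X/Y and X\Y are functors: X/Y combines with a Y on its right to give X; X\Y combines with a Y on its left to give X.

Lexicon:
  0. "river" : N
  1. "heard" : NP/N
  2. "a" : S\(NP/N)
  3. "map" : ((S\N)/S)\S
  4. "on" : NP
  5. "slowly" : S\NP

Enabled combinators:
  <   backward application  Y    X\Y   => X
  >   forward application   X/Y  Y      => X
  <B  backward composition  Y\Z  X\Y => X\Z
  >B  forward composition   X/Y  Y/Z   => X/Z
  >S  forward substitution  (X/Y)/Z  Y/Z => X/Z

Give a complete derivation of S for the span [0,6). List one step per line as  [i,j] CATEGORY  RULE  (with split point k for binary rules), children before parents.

[0,6] S   <
  [0,1] "river" : N
  [1,6] S\N   >
    [1,4] (S\N)/S   <
      [1,3] S   <
        [1,2] "heard" : NP/N
        [2,3] "a" : S\(NP/N)
      [3,4] "map" : ((S\N)/S)\S
    [4,6] S   <
      [4,5] "on" : NP
      [5,6] "slowly" : S\NP

[0,1] N  lex  "river"
[1,2] NP/N  lex  "heard"
[2,3] S\(NP/N)  lex  "a"
[1,3] S  <  k=2
[3,4] ((S\N)/S)\S  lex  "map"
[1,4] (S\N)/S  <  k=3
[4,5] NP  lex  "on"
[5,6] S\NP  lex  "slowly"
[4,6] S  <  k=5
[1,6] S\N  >  k=4
[0,6] S  <  k=1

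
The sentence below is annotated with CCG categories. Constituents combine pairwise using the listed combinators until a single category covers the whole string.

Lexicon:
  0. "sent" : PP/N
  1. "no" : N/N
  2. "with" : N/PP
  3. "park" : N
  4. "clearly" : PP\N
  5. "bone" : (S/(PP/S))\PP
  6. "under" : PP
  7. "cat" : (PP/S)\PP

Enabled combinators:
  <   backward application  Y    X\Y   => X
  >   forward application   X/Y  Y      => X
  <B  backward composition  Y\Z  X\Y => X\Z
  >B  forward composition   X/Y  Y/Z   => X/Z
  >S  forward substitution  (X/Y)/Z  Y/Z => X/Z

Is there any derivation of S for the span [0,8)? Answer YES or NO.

YES

[0,8] S   >
  [0,6] S/(PP/S)   <
    [0,5] PP   >
      [0,2] PP/N   >B
        [0,1] "sent" : PP/N
        [1,2] "no" : N/N
      [2,5] N   >
        [2,3] "with" : N/PP
        [3,5] PP   <
          [3,4] "park" : N
          [4,5] "clearly" : PP\N
    [5,6] "bone" : (S/(PP/S))\PP
  [6,8] PP/S   <
    [6,7] "under" : PP
    [7,8] "cat" : (PP/S)\PP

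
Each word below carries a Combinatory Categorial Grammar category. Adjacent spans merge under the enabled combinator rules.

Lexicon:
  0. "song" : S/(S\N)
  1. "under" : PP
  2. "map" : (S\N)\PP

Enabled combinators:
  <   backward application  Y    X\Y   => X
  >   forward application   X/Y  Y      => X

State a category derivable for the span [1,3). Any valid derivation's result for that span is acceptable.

S\N

[0,3] S   >
  [0,1] "song" : S/(S\N)
  [1,3] S\N   <
    [1,2] "under" : PP
    [2,3] "map" : (S\N)\PP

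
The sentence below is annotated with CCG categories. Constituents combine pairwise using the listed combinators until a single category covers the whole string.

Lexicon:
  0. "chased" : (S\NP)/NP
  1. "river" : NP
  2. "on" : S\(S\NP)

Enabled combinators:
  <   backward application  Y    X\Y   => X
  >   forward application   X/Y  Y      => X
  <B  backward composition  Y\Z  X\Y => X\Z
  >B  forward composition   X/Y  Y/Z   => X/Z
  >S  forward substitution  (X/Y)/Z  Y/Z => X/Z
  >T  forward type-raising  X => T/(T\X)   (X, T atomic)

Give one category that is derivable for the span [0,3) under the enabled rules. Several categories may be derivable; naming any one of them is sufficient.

S

[0,3] S   <
  [0,2] S\NP   >
    [0,1] "chased" : (S\NP)/NP
    [1,2] "river" : NP
  [2,3] "on" : S\(S\NP)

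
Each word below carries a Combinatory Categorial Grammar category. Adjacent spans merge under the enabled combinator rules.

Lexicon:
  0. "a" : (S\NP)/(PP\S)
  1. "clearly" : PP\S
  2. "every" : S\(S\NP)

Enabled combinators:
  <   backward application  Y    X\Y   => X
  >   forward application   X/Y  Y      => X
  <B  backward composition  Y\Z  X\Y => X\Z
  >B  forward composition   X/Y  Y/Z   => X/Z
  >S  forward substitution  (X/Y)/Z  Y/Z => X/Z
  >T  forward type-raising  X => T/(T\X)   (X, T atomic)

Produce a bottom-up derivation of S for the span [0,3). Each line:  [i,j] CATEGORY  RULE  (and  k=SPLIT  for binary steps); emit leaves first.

[0,3] S   <
  [0,2] S\NP   >
    [0,1] "a" : (S\NP)/(PP\S)
    [1,2] "clearly" : PP\S
  [2,3] "every" : S\(S\NP)

[0,1] (S\NP)/(PP\S)  lex  "a"
[1,2] PP\S  lex  "clearly"
[0,2] S\NP  >  k=1
[2,3] S\(S\NP)  lex  "every"
[0,3] S  <  k=2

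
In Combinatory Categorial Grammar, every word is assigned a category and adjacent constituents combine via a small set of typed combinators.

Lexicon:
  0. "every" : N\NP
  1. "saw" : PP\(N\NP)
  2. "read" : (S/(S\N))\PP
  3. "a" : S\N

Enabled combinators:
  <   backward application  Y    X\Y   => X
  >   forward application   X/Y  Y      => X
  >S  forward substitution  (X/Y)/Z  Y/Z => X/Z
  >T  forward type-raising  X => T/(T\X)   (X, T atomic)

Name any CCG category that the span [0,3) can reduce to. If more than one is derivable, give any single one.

[0,4] S   >
  [0,3] S/(S\N)   <
    [0,2] PP   <
      [0,1] "every" : N\NP
      [1,2] "saw" : PP\(N\NP)
    [2,3] "read" : (S/(S\N))\PP
  [3,4] "a" : S\N

S/(S\N)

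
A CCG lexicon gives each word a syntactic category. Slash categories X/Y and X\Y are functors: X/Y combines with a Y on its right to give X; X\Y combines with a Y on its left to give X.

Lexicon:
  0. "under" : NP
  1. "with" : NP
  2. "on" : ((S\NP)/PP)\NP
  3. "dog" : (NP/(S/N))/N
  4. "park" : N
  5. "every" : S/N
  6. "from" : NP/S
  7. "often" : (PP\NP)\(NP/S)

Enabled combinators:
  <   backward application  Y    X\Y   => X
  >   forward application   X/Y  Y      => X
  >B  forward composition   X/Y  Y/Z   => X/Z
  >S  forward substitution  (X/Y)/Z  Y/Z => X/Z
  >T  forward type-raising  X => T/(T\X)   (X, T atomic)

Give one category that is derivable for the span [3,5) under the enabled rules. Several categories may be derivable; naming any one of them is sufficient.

NP/(S/N)

[0,8] S   <
  [0,1] "under" : NP
  [1,8] S\NP   >
    [1,3] (S\NP)/PP   <
      [1,2] "with" : NP
      [2,3] "on" : ((S\NP)/PP)\NP
    [3,8] PP   <
      [3,6] NP   >
        [3,5] NP/(S/N)   >
          [3,4] "dog" : (NP/(S/N))/N
          [4,5] "park" : N
        [5,6] "every" : S/N
      [6,8] PP\NP   <
        [6,7] "from" : NP/S
        [7,8] "often" : (PP\NP)\(NP/S)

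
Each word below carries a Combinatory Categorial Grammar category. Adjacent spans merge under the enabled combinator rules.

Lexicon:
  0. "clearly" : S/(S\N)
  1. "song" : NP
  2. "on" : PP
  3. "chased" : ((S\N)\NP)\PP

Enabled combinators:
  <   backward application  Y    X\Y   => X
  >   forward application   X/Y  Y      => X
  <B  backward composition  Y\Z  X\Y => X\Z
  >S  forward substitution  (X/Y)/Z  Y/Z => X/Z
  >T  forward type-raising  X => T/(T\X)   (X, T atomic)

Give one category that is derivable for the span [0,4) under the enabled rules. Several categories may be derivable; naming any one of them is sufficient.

[0,4] S   >
  [0,1] "clearly" : S/(S\N)
  [1,4] S\N   <
    [1,2] "song" : NP
    [2,4] (S\N)\NP   <
      [2,3] "on" : PP
      [3,4] "chased" : ((S\N)\NP)\PP

S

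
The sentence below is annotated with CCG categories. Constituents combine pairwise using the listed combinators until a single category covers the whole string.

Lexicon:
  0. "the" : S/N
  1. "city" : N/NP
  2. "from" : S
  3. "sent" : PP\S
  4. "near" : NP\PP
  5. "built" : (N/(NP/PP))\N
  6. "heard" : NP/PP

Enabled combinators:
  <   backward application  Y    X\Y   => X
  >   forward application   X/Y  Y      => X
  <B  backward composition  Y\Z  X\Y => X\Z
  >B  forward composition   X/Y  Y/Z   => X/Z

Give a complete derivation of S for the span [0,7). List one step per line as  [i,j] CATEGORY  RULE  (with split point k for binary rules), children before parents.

[0,7] S   >
  [0,1] "the" : S/N
  [1,7] N   >
    [1,6] N/(NP/PP)   <
      [1,5] N   >
        [1,2] "city" : N/NP
        [2,5] NP   <
          [2,4] PP   <
            [2,3] "from" : S
            [3,4] "sent" : PP\S
          [4,5] "near" : NP\PP
      [5,6] "built" : (N/(NP/PP))\N
    [6,7] "heard" : NP/PP

[0,1] S/N  lex  "the"
[1,2] N/NP  lex  "city"
[2,3] S  lex  "from"
[3,4] PP\S  lex  "sent"
[2,4] PP  <  k=3
[4,5] NP\PP  lex  "near"
[2,5] NP  <  k=4
[1,5] N  >  k=2
[5,6] (N/(NP/PP))\N  lex  "built"
[1,6] N/(NP/PP)  <  k=5
[6,7] NP/PP  lex  "heard"
[1,7] N  >  k=6
[0,7] S  >  k=1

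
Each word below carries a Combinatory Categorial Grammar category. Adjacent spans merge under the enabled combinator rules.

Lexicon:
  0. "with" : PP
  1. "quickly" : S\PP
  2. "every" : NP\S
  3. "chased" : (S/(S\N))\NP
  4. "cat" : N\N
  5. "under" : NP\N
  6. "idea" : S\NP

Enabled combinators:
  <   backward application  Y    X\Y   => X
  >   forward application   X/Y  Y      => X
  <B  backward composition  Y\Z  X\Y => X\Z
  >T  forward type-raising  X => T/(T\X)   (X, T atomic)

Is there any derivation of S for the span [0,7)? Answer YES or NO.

[0,7] S   >
  [0,4] S/(S\N)   <
    [0,3] NP   <
      [0,2] S   >
        [0,1] S/(S\PP)   >T
          [0,1] "with" : PP
        [1,2] "quickly" : S\PP
      [2,3] "every" : NP\S
    [3,4] "chased" : (S/(S\N))\NP
  [4,7] S\N   <B
    [4,5] "cat" : N\N
    [5,7] S\N   <B
      [5,6] "under" : NP\N
      [6,7] "idea" : S\NP

YES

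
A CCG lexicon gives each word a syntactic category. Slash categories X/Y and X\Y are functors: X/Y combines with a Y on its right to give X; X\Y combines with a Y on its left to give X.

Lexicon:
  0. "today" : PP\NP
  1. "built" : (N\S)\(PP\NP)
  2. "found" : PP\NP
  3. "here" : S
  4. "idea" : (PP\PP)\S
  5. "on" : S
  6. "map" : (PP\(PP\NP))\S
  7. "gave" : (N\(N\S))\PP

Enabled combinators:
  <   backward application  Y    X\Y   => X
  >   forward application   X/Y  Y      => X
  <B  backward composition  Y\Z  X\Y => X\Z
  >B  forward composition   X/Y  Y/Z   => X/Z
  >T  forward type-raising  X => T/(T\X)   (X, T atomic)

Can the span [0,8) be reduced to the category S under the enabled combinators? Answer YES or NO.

PP\NP (N\S)\(PP\NP) PP\NP S (PP\PP)\S S (PP\(PP\NP))\S (N\(N\S))\PP
CKY chart[0,8] = {N, N/(N\N), NP/(NP\N), PP/(PP\N), S/(S\N)}; S ∉ chart

NO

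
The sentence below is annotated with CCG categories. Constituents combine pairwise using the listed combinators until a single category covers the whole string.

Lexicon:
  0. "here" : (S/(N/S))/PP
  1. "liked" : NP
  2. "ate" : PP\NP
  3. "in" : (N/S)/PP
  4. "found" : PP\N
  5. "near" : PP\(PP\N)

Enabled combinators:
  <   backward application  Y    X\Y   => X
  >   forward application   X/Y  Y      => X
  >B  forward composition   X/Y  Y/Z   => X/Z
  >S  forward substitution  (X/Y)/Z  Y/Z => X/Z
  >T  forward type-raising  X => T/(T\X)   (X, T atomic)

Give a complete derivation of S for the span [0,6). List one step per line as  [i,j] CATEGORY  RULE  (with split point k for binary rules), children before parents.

[0,6] S   >
  [0,4] S/PP   >B
    [0,3] S/(N/S)   >
      [0,1] "here" : (S/(N/S))/PP
      [1,3] PP   <
        [1,2] "liked" : NP
        [2,3] "ate" : PP\NP
    [3,4] "in" : (N/S)/PP
  [4,6] PP   <
    [4,5] "found" : PP\N
    [5,6] "near" : PP\(PP\N)

[0,1] (S/(N/S))/PP  lex  "here"
[1,2] NP  lex  "liked"
[2,3] PP\NP  lex  "ate"
[1,3] PP  <  k=2
[0,3] S/(N/S)  >  k=1
[3,4] (N/S)/PP  lex  "in"
[0,4] S/PP  >B  k=3
[4,5] PP\N  lex  "found"
[5,6] PP\(PP\N)  lex  "near"
[4,6] PP  <  k=5
[0,6] S  >  k=4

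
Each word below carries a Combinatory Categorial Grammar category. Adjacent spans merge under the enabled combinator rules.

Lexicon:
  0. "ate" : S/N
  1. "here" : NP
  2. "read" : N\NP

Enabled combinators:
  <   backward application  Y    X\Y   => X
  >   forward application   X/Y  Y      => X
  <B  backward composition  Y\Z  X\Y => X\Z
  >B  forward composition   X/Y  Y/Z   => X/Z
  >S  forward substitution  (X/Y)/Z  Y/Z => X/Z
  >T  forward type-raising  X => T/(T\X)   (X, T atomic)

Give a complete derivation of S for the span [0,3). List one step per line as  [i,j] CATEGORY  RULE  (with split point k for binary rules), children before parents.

[0,1] S/N  lex  "ate"
[1,2] NP  lex  "here"
[1,2] N/(N\NP)  >T
[2,3] N\NP  lex  "read"
[1,3] N  >  k=2
[0,3] S  >  k=1

[0,3] S   >
  [0,1] "ate" : S/N
  [1,3] N   >
    [1,2] N/(N\NP)   >T
      [1,2] "here" : NP
    [2,3] "read" : N\NP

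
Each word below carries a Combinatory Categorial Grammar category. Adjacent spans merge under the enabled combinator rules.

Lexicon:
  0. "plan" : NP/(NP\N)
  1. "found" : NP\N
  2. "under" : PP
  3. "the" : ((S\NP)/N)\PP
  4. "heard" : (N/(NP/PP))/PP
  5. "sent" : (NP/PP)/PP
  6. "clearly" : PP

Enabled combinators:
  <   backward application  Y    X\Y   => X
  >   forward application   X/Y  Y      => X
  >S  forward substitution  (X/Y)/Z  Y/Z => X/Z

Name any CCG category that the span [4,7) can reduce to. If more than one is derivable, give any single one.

N

[0,7] S   <
  [0,2] NP   >
    [0,1] "plan" : NP/(NP\N)
    [1,2] "found" : NP\N
  [2,7] S\NP   >
    [2,4] (S\NP)/N   <
      [2,3] "under" : PP
      [3,4] "the" : ((S\NP)/N)\PP
    [4,7] N   >
      [4,6] N/PP   >S
        [4,5] "heard" : (N/(NP/PP))/PP
        [5,6] "sent" : (NP/PP)/PP
      [6,7] "clearly" : PP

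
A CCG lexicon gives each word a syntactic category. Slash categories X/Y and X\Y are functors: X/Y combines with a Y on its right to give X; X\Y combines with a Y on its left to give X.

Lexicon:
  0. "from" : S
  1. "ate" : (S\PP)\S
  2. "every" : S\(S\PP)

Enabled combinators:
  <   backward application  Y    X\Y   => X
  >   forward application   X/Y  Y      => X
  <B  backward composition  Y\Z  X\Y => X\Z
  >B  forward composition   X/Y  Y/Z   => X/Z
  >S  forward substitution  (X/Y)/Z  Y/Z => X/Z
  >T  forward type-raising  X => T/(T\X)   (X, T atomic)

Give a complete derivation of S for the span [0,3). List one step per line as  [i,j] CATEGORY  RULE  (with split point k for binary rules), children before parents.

[0,3] S   <
  [0,2] S\PP   <
    [0,1] "from" : S
    [1,2] "ate" : (S\PP)\S
  [2,3] "every" : S\(S\PP)

[0,1] S  lex  "from"
[1,2] (S\PP)\S  lex  "ate"
[0,2] S\PP  <  k=1
[2,3] S\(S\PP)  lex  "every"
[0,3] S  <  k=2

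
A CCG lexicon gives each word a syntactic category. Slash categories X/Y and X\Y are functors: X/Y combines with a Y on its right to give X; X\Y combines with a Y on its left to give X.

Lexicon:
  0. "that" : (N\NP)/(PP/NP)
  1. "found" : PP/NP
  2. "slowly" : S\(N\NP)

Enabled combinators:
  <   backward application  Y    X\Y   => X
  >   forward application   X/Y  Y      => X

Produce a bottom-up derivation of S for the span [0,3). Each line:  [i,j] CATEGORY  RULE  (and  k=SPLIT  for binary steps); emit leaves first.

[0,1] (N\NP)/(PP/NP)  lex  "that"
[1,2] PP/NP  lex  "found"
[0,2] N\NP  >  k=1
[2,3] S\(N\NP)  lex  "slowly"
[0,3] S  <  k=2

[0,3] S   <
  [0,2] N\NP   >
    [0,1] "that" : (N\NP)/(PP/NP)
    [1,2] "found" : PP/NP
  [2,3] "slowly" : S\(N\NP)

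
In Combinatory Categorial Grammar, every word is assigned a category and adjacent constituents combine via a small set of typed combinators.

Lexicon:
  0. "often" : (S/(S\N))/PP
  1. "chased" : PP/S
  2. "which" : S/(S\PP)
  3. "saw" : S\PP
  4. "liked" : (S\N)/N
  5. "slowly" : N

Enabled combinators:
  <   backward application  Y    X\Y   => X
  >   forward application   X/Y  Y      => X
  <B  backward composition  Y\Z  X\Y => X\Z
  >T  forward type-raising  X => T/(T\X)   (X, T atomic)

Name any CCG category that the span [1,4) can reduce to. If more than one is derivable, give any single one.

PP

[0,6] S   >
  [0,4] S/(S\N)   >
    [0,1] "often" : (S/(S\N))/PP
    [1,4] PP   >
      [1,2] "chased" : PP/S
      [2,4] S   >
        [2,3] "which" : S/(S\PP)
        [3,4] "saw" : S\PP
  [4,6] S\N   >
    [4,5] "liked" : (S\N)/N
    [5,6] "slowly" : N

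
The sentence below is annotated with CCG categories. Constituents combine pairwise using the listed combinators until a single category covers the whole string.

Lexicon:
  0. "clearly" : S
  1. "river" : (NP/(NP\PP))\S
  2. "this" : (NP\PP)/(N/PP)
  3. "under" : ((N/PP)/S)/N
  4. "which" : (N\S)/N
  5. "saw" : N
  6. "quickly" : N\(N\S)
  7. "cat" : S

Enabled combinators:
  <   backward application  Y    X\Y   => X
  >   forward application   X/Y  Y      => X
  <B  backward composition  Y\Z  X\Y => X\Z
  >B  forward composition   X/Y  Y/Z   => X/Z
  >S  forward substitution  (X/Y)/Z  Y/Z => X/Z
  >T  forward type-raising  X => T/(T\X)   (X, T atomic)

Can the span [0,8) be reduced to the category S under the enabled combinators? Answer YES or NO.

S (NP/(NP\PP))\S (NP\PP)/(N/PP) ((N/PP)/S)/N (N\S)/N N N\(N\S) S
CKY chart[0,8] = {N/(N\NP), NP, NP/(NP\NP), NP/(S\S), PP/(PP\NP), S/(S\NP)}; S ∉ chart

NO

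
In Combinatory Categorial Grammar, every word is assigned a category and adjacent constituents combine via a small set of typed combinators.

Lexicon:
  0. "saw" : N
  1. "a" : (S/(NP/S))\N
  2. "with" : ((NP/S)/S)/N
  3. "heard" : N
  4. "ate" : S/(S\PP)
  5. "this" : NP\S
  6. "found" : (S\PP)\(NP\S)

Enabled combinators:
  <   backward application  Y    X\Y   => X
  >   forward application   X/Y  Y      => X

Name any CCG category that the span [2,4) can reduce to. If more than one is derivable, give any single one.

(NP/S)/S

[0,7] S   >
  [0,2] S/(NP/S)   <
    [0,1] "saw" : N
    [1,2] "a" : (S/(NP/S))\N
  [2,7] NP/S   >
    [2,4] (NP/S)/S   >
      [2,3] "with" : ((NP/S)/S)/N
      [3,4] "heard" : N
    [4,7] S   >
      [4,5] "ate" : S/(S\PP)
      [5,7] S\PP   <
        [5,6] "this" : NP\S
        [6,7] "found" : (S\PP)\(NP\S)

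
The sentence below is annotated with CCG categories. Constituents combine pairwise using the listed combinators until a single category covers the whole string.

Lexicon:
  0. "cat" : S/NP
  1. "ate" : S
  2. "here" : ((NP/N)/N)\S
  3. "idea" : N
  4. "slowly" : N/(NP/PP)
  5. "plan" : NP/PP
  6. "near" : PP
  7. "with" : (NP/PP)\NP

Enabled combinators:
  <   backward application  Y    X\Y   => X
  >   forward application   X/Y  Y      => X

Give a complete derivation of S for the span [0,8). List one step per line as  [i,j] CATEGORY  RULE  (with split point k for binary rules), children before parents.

[0,8] S   >
  [0,1] "cat" : S/NP
  [1,8] NP   >
    [1,4] NP/N   >
      [1,3] (NP/N)/N   <
        [1,2] "ate" : S
        [2,3] "here" : ((NP/N)/N)\S
      [3,4] "idea" : N
    [4,8] N   >
      [4,5] "slowly" : N/(NP/PP)
      [5,8] NP/PP   <
        [5,7] NP   >
          [5,6] "plan" : NP/PP
          [6,7] "near" : PP
        [7,8] "with" : (NP/PP)\NP

[0,1] S/NP  lex  "cat"
[1,2] S  lex  "ate"
[2,3] ((NP/N)/N)\S  lex  "here"
[1,3] (NP/N)/N  <  k=2
[3,4] N  lex  "idea"
[1,4] NP/N  >  k=3
[4,5] N/(NP/PP)  lex  "slowly"
[5,6] NP/PP  lex  "plan"
[6,7] PP  lex  "near"
[5,7] NP  >  k=6
[7,8] (NP/PP)\NP  lex  "with"
[5,8] NP/PP  <  k=7
[4,8] N  >  k=5
[1,8] NP  >  k=4
[0,8] S  >  k=1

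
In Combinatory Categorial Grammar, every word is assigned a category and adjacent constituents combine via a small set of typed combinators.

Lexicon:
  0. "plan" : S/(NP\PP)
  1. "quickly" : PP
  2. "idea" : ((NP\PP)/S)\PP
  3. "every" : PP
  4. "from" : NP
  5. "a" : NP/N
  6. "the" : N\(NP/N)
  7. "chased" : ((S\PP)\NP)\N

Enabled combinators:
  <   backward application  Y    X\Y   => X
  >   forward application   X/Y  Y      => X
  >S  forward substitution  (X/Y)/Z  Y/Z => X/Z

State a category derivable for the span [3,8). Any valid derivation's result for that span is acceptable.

[0,8] S   >
  [0,1] "plan" : S/(NP\PP)
  [1,8] NP\PP   >
    [1,3] (NP\PP)/S   <
      [1,2] "quickly" : PP
      [2,3] "idea" : ((NP\PP)/S)\PP
    [3,8] S   <
      [3,4] "every" : PP
      [4,8] S\PP   <
        [4,5] "from" : NP
        [5,8] (S\PP)\NP   <
          [5,7] N   <
            [5,6] "a" : NP/N
            [6,7] "the" : N\(NP/N)
          [7,8] "chased" : ((S\PP)\NP)\N

S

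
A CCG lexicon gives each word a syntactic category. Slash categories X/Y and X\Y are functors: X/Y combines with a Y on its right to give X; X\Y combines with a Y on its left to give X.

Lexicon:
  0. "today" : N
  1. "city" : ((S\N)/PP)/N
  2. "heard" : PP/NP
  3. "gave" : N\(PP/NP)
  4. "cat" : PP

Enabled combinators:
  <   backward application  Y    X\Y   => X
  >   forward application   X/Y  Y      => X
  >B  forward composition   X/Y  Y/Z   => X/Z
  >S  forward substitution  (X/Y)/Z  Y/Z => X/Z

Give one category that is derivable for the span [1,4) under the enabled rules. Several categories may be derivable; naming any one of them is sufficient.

[0,5] S   <
  [0,1] "today" : N
  [1,5] S\N   >
    [1,4] (S\N)/PP   >
      [1,2] "city" : ((S\N)/PP)/N
      [2,4] N   <
        [2,3] "heard" : PP/NP
        [3,4] "gave" : N\(PP/NP)
    [4,5] "cat" : PP

(S\N)/PP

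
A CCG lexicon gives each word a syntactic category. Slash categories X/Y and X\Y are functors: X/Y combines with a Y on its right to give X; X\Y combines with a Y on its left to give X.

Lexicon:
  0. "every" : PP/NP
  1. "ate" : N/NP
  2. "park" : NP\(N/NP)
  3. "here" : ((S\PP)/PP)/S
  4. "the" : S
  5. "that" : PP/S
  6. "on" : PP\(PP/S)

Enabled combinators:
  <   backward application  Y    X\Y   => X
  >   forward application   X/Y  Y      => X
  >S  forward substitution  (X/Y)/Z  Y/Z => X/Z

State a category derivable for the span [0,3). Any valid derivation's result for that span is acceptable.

PP

[0,7] S   <
  [0,3] PP   >
    [0,1] "every" : PP/NP
    [1,3] NP   <
      [1,2] "ate" : N/NP
      [2,3] "park" : NP\(N/NP)
  [3,7] S\PP   >
    [3,5] (S\PP)/PP   >
      [3,4] "here" : ((S\PP)/PP)/S
      [4,5] "the" : S
    [5,7] PP   <
      [5,6] "that" : PP/S
      [6,7] "on" : PP\(PP/S)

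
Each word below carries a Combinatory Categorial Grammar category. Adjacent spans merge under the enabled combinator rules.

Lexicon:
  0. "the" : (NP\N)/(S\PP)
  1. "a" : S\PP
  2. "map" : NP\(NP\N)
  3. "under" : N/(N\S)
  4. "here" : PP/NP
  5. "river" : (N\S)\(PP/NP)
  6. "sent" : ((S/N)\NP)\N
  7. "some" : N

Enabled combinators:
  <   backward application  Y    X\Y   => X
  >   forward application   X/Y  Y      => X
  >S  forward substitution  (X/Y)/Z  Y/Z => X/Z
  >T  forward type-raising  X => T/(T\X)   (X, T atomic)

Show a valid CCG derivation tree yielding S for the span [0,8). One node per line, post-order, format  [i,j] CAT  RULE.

[0,1] (NP\N)/(S\PP)  lex  "the"
[1,2] S\PP  lex  "a"
[0,2] NP\N  >  k=1
[2,3] NP\(NP\N)  lex  "map"
[0,3] NP  <  k=2
[3,4] N/(N\S)  lex  "under"
[4,5] PP/NP  lex  "here"
[5,6] (N\S)\(PP/NP)  lex  "river"
[4,6] N\S  <  k=5
[3,6] N  >  k=4
[6,7] ((S/N)\NP)\N  lex  "sent"
[3,7] (S/N)\NP  <  k=6
[0,7] S/N  <  k=3
[7,8] N  lex  "some"
[0,8] S  >  k=7

[0,8] S   >
  [0,7] S/N   <
    [0,3] NP   <
      [0,2] NP\N   >
        [0,1] "the" : (NP\N)/(S\PP)
        [1,2] "a" : S\PP
      [2,3] "map" : NP\(NP\N)
    [3,7] (S/N)\NP   <
      [3,6] N   >
        [3,4] "under" : N/(N\S)
        [4,6] N\S   <
          [4,5] "here" : PP/NP
          [5,6] "river" : (N\S)\(PP/NP)
      [6,7] "sent" : ((S/N)\NP)\N
  [7,8] "some" : N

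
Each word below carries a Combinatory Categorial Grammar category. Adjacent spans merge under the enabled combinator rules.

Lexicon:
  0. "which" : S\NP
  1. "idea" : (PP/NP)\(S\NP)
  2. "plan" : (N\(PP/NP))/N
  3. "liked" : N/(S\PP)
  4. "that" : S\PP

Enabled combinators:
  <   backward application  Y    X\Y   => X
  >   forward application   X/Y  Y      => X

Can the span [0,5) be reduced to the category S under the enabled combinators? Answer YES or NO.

S\NP (PP/NP)\(S\NP) (N\(PP/NP))/N N/(S\PP) S\PP
CKY chart[0,5] = {N}; S ∉ chart

NO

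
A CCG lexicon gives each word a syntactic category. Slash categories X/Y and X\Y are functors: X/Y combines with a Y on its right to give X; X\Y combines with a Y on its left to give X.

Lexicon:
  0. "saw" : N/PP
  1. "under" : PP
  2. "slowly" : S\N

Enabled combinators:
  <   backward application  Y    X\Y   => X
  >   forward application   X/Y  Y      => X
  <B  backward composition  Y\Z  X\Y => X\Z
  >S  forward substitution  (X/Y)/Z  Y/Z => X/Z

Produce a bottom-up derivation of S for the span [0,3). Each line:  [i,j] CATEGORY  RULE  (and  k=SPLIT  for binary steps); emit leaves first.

[0,1] N/PP  lex  "saw"
[1,2] PP  lex  "under"
[0,2] N  >  k=1
[2,3] S\N  lex  "slowly"
[0,3] S  <  k=2

[0,3] S   <
  [0,2] N   >
    [0,1] "saw" : N/PP
    [1,2] "under" : PP
  [2,3] "slowly" : S\N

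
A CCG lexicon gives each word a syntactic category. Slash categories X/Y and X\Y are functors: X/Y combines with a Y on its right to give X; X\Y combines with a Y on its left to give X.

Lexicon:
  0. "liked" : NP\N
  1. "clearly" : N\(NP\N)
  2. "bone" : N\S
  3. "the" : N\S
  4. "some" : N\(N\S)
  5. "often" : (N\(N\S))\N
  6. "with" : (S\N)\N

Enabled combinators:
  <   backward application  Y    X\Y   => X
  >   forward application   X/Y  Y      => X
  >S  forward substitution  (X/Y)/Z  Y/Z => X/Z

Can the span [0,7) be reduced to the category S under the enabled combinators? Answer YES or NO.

YES

[0,7] S   <
  [0,2] N   <
    [0,1] "liked" : NP\N
    [1,2] "clearly" : N\(NP\N)
  [2,7] S\N   <
    [2,6] N   <
      [2,3] "bone" : N\S
      [3,6] N\(N\S)   <
        [3,5] N   <
          [3,4] "the" : N\S
          [4,5] "some" : N\(N\S)
        [5,6] "often" : (N\(N\S))\N
    [6,7] "with" : (S\N)\N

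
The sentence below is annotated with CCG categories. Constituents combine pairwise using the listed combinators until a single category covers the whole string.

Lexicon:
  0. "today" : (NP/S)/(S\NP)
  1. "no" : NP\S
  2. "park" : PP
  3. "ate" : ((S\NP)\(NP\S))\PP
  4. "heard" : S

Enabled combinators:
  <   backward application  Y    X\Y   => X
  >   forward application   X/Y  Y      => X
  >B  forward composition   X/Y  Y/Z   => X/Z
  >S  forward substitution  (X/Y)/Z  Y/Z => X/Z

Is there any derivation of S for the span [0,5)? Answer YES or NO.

NO

(NP/S)/(S\NP) NP\S PP ((S\NP)\(NP\S))\PP S
CKY chart[0,5] = {NP}; S ∉ chart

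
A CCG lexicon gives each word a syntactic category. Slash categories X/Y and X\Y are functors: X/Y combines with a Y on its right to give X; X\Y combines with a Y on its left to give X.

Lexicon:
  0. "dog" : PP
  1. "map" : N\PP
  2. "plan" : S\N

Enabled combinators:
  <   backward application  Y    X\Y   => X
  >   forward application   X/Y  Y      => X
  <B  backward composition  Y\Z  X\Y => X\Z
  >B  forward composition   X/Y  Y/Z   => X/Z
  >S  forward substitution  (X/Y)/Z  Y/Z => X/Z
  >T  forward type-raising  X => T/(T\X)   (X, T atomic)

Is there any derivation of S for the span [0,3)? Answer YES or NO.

YES

[0,3] S   <
  [0,1] "dog" : PP
  [1,3] S\PP   <B
    [1,2] "map" : N\PP
    [2,3] "plan" : S\N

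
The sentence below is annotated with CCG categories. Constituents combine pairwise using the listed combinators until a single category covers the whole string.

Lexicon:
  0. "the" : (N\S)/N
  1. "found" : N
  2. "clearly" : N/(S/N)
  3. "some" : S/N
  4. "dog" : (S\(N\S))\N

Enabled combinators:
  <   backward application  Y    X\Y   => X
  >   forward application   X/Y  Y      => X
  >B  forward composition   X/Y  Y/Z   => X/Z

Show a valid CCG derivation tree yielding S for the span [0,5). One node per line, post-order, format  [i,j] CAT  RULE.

[0,1] (N\S)/N  lex  "the"
[1,2] N  lex  "found"
[0,2] N\S  >  k=1
[2,3] N/(S/N)  lex  "clearly"
[3,4] S/N  lex  "some"
[2,4] N  >  k=3
[4,5] (S\(N\S))\N  lex  "dog"
[2,5] S\(N\S)  <  k=4
[0,5] S  <  k=2

[0,5] S   <
  [0,2] N\S   >
    [0,1] "the" : (N\S)/N
    [1,2] "found" : N
  [2,5] S\(N\S)   <
    [2,4] N   >
      [2,3] "clearly" : N/(S/N)
      [3,4] "some" : S/N
    [4,5] "dog" : (S\(N\S))\N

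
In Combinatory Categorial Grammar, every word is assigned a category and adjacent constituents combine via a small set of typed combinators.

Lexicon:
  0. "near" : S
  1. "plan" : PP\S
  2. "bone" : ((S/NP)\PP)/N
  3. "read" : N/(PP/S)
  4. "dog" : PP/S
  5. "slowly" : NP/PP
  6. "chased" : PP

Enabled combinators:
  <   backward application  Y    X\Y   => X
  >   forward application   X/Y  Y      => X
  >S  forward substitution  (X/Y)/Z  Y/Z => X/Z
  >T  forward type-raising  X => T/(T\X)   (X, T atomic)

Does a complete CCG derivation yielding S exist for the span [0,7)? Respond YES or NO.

YES

[0,7] S   >
  [0,5] S/NP   <
    [0,2] PP   <
      [0,1] "near" : S
      [1,2] "plan" : PP\S
    [2,5] (S/NP)\PP   >
      [2,3] "bone" : ((S/NP)\PP)/N
      [3,5] N   >
        [3,4] "read" : N/(PP/S)
        [4,5] "dog" : PP/S
  [5,7] NP   >
    [5,6] "slowly" : NP/PP
    [6,7] "chased" : PP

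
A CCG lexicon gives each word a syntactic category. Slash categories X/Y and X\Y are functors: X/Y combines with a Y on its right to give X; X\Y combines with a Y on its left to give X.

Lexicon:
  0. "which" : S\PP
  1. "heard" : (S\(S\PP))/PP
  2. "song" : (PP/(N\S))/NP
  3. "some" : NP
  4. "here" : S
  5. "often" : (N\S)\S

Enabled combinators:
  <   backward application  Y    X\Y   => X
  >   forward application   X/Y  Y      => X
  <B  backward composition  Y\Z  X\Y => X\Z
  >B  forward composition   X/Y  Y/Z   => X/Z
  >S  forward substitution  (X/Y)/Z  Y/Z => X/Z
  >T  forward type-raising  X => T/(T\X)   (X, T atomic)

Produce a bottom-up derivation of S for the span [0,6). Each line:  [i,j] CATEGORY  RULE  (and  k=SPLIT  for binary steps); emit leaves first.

[0,6] S   <
  [0,1] "which" : S\PP
  [1,6] S\(S\PP)   >
    [1,2] "heard" : (S\(S\PP))/PP
    [2,6] PP   >
      [2,4] PP/(N\S)   >
        [2,3] "song" : (PP/(N\S))/NP
        [3,4] "some" : NP
      [4,6] N\S   <
        [4,5] "here" : S
        [5,6] "often" : (N\S)\S

[0,1] S\PP  lex  "which"
[1,2] (S\(S\PP))/PP  lex  "heard"
[2,3] (PP/(N\S))/NP  lex  "song"
[3,4] NP  lex  "some"
[2,4] PP/(N\S)  >  k=3
[4,5] S  lex  "here"
[5,6] (N\S)\S  lex  "often"
[4,6] N\S  <  k=5
[2,6] PP  >  k=4
[1,6] S\(S\PP)  >  k=2
[0,6] S  <  k=1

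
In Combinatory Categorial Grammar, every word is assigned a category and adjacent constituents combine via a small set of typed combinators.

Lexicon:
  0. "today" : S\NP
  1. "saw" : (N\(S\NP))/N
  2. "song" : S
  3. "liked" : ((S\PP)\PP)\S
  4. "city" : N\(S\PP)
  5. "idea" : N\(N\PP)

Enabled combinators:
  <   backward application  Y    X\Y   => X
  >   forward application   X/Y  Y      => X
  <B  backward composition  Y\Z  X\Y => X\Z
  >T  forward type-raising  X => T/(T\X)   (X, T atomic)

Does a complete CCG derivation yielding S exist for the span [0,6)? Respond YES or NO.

NO

S\NP (N\(S\NP))/N S ((S\PP)\PP)\S N\(S\PP) N\(N\PP)
CKY chart[0,6] = {N, N/(N\N), NP/(NP\N), PP/(PP\N), S/(S\N)}; S ∉ chart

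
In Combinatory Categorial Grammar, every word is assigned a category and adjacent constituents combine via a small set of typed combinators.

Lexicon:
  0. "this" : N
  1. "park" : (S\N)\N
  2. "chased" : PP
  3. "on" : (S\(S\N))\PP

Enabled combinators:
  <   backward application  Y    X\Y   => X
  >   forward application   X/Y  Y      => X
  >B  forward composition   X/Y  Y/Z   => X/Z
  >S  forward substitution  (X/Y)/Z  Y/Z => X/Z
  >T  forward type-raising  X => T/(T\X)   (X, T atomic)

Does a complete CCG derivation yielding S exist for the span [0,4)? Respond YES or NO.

[0,4] S   <
  [0,2] S\N   <
    [0,1] "this" : N
    [1,2] "park" : (S\N)\N
  [2,4] S\(S\N)   <
    [2,3] "chased" : PP
    [3,4] "on" : (S\(S\N))\PP

YES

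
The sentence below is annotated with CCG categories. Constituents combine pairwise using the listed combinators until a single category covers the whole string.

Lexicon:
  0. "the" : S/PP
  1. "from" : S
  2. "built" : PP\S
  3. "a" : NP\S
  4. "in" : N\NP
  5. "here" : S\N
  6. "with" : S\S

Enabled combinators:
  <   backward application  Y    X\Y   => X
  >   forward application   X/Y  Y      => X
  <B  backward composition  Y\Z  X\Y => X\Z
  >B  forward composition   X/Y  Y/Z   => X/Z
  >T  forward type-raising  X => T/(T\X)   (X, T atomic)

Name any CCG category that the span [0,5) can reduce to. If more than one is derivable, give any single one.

N

[0,7] S   <
  [0,5] N   <
    [0,3] S   >
      [0,1] "the" : S/PP
      [1,3] PP   >
        [1,2] PP/(PP\S)   >T
          [1,2] "from" : S
        [2,3] "built" : PP\S
    [3,5] N\S   <B
      [3,4] "a" : NP\S
      [4,5] "in" : N\NP
  [5,7] S\N   <B
    [5,6] "here" : S\N
    [6,7] "with" : S\S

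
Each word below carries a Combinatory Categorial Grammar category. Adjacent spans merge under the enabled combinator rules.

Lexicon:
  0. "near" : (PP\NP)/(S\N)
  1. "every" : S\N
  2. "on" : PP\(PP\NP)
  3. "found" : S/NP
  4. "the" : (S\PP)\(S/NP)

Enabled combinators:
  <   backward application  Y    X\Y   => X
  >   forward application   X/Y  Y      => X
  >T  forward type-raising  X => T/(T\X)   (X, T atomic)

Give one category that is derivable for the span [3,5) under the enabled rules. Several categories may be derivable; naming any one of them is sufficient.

S\PP

[0,5] S   <
  [0,3] PP   <
    [0,2] PP\NP   >
      [0,1] "near" : (PP\NP)/(S\N)
      [1,2] "every" : S\N
    [2,3] "on" : PP\(PP\NP)
  [3,5] S\PP   <
    [3,4] "found" : S/NP
    [4,5] "the" : (S\PP)\(S/NP)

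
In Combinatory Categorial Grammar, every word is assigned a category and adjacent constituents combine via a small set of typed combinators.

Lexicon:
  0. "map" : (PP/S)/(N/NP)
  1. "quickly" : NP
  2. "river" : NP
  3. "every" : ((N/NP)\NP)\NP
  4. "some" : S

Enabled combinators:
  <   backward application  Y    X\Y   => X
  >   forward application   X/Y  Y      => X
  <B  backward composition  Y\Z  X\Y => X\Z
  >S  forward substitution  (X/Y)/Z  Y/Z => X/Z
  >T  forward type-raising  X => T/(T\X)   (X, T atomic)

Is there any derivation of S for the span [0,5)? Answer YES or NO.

(PP/S)/(N/NP) NP NP ((N/NP)\NP)\NP S
CKY chart[0,5] = {N/(N\PP), NP/(NP\PP), PP, PP/(PP\PP), S/(S\PP)}; S ∉ chart

NO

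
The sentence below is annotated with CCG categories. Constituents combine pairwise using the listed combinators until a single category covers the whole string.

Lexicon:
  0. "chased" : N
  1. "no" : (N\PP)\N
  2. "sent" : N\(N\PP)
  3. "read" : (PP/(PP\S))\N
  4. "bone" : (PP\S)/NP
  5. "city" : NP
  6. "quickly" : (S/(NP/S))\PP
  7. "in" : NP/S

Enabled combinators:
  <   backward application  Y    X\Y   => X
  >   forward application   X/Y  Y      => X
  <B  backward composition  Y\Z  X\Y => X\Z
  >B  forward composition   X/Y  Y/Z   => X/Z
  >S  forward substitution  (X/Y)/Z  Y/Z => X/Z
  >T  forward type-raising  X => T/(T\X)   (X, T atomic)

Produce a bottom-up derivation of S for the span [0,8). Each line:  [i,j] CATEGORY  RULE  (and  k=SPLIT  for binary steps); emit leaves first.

[0,8] S   >
  [0,7] S/(NP/S)   <
    [0,6] PP   >
      [0,4] PP/(PP\S)   <
        [0,3] N   <
          [0,2] N\PP   <
            [0,1] "chased" : N
            [1,2] "no" : (N\PP)\N
          [2,3] "sent" : N\(N\PP)
        [3,4] "read" : (PP/(PP\S))\N
      [4,6] PP\S   >
        [4,5] "bone" : (PP\S)/NP
        [5,6] "city" : NP
    [6,7] "quickly" : (S/(NP/S))\PP
  [7,8] "in" : NP/S

[0,1] N  lex  "chased"
[1,2] (N\PP)\N  lex  "no"
[0,2] N\PP  <  k=1
[2,3] N\(N\PP)  lex  "sent"
[0,3] N  <  k=2
[3,4] (PP/(PP\S))\N  lex  "read"
[0,4] PP/(PP\S)  <  k=3
[4,5] (PP\S)/NP  lex  "bone"
[5,6] NP  lex  "city"
[4,6] PP\S  >  k=5
[0,6] PP  >  k=4
[6,7] (S/(NP/S))\PP  lex  "quickly"
[0,7] S/(NP/S)  <  k=6
[7,8] NP/S  lex  "in"
[0,8] S  >  k=7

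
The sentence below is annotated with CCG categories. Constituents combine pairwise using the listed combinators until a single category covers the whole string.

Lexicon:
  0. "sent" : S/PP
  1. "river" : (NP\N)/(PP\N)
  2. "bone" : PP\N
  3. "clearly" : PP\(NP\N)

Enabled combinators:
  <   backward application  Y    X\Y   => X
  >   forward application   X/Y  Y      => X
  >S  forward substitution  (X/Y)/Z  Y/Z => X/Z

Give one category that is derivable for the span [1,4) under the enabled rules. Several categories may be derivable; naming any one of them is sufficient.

[0,4] S   >
  [0,1] "sent" : S/PP
  [1,4] PP   <
    [1,3] NP\N   >
      [1,2] "river" : (NP\N)/(PP\N)
      [2,3] "bone" : PP\N
    [3,4] "clearly" : PP\(NP\N)

PP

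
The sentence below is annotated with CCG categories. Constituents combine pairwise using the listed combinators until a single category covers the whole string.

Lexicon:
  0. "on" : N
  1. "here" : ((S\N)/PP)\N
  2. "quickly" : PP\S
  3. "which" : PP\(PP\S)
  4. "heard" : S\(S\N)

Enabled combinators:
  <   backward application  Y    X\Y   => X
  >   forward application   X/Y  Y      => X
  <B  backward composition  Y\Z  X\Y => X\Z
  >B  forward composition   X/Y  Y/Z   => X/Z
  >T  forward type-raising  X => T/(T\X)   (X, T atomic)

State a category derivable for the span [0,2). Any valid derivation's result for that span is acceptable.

(S\N)/PP

[0,5] S   <
  [0,4] S\N   >
    [0,2] (S\N)/PP   <
      [0,1] "on" : N
      [1,2] "here" : ((S\N)/PP)\N
    [2,4] PP   <
      [2,3] "quickly" : PP\S
      [3,4] "which" : PP\(PP\S)
  [4,5] "heard" : S\(S\N)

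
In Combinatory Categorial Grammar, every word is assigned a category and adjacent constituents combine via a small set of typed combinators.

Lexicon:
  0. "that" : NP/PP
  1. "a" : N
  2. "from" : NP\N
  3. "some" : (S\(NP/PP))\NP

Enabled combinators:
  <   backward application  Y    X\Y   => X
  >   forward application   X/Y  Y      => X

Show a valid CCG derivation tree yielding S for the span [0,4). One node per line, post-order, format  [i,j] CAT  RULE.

[0,1] NP/PP  lex  "that"
[1,2] N  lex  "a"
[2,3] NP\N  lex  "from"
[1,3] NP  <  k=2
[3,4] (S\(NP/PP))\NP  lex  "some"
[1,4] S\(NP/PP)  <  k=3
[0,4] S  <  k=1

[0,4] S   <
  [0,1] "that" : NP/PP
  [1,4] S\(NP/PP)   <
    [1,3] NP   <
      [1,2] "a" : N
      [2,3] "from" : NP\N
    [3,4] "some" : (S\(NP/PP))\NP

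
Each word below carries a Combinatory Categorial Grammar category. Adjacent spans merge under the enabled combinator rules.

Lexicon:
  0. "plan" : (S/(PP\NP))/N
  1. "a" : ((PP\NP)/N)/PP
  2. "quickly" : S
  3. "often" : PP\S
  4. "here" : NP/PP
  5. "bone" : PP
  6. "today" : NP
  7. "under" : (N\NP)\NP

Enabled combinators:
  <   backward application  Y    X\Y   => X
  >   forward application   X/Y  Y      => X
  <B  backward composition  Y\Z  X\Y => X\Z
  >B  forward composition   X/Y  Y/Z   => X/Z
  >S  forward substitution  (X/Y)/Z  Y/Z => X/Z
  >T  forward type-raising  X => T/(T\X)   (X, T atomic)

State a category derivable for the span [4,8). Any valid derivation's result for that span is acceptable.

N

[0,8] S   >
  [0,4] S/N   >S
    [0,1] "plan" : (S/(PP\NP))/N
    [1,4] (PP\NP)/N   >
      [1,2] "a" : ((PP\NP)/N)/PP
      [2,4] PP   >
        [2,3] PP/(PP\S)   >T
          [2,3] "quickly" : S
        [3,4] "often" : PP\S
  [4,8] N   <
    [4,6] NP   >
      [4,5] "here" : NP/PP
      [5,6] "bone" : PP
    [6,8] N\NP   <
      [6,7] "today" : NP
      [7,8] "under" : (N\NP)\NP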